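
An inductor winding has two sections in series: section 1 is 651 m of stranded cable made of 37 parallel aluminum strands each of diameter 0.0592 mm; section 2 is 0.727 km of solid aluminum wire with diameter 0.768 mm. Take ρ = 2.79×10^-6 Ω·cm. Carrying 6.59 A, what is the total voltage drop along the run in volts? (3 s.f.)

1460 V

ρ = 2.79×10^-6 Ω·cm = 2.79×10^-8 Ω·m
Section 1: A_strand = π(2.9600e-05)² = 2.753e-09 m²; R₁ = ρL/(N·A_s) = (2.79×10^-8)(651)/(37×2.753e-09) = 178.3 Ω
Section 2: A = π(d/2)² = π(3.8400e-04 m)² = 4.632e-07 m²
R₂ = (2.79×10^-8)(727)/(4.632e-07) = 43.79 Ω
R = R₁ + R₂ = 222.1 Ω
V = IR = 6.59 × 222.1 = 1460 V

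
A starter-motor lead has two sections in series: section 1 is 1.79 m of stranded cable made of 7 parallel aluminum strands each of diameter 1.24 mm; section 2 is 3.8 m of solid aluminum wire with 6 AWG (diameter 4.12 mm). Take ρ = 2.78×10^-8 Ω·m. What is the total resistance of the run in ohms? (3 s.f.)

0.0138 Ω

Section 1: A_strand = π(6.2000e-04)² = 1.208e-06 m²; R₁ = ρL/(N·A_s) = (2.78×10^-8)(1.79)/(7×1.208e-06) = 0.005887 Ω
Section 2: A = π(4.12/2 mm)² = π(2.0600e-03 m)² = 1.333e-05 m²
R₂ = (2.78×10^-8)(3.8)/(1.333e-05) = 0.007924 Ω
R = R₁ + R₂ = 0.0138 Ω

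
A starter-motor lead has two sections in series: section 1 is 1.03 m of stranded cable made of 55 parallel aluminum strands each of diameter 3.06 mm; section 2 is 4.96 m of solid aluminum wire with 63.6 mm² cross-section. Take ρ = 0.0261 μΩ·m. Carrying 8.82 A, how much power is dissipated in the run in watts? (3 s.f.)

ρ = 0.0261 μΩ·m = 2.61×10^-8 Ω·m
Section 1: A_strand = π(1.5300e-03)² = 7.354e-06 m²; R₁ = ρL/(N·A_s) = (2.61×10^-8)(1.03)/(55×7.354e-06) = 6.646×10^-5 Ω
Section 2: A = 63.6 mm² = 6.360e-05 m²
R₂ = (2.61×10^-8)(4.96)/(6.360e-05) = 0.002035 Ω
R = R₁ + R₂ = 0.002102 Ω
P = I²R = (8.82)² × 0.002102 = 0.164 W

0.164 W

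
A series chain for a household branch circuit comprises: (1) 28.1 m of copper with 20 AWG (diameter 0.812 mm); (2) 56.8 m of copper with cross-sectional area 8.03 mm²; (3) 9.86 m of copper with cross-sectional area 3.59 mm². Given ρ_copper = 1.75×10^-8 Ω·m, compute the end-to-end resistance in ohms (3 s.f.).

1.12 Ω

Seg 1: A = π(0.812/2 mm)² = π(4.0600e-04 m)² = 5.178e-07 m²
R_1 = (1.75×10^-8)(28.1)/(5.178e-07) = 0.9496 Ω
Seg 2: A = 8.03 mm² = 8.030e-06 m²
R_2 = (1.75×10^-8)(56.8)/(8.030e-06) = 0.1238 Ω
Seg 3: A = 3.59 mm² = 3.590e-06 m²
R_3 = (1.75×10^-8)(9.86)/(3.590e-06) = 0.04806 Ω
R_total = R_1 + R_2 + R_3 = 1.12 Ω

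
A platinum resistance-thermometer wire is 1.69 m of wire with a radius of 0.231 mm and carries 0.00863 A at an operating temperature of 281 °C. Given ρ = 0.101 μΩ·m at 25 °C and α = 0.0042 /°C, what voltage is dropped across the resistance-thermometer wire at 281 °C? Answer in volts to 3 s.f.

ρ = 0.101 μΩ·m = 1.01×10^-7 Ω·m
A = πr² = π(2.3100e-04 m)² = 1.676e-07 m²
R₍25₎ = ρL/A = (1.01×10^-7)(1.69)/(1.676e-07) = 1.018 Ω
R₍281₎ = R₍25₎(1 + αΔT) = 1.018 × (1 + 0.0042×256) = 2.113 Ω
V = IR = 0.00863 × 2.113 = 0.0182 V

0.0182 V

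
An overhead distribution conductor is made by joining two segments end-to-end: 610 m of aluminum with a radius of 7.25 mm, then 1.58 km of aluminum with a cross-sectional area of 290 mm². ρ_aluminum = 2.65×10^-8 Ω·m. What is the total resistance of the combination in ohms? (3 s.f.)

Segment 1: A = πr² = π(7.2500e-03 m)² = 1.651e-04 m²
R₁ = ρL/A = (2.65×10^-8)(610)/(1.651e-04) = 0.09789 Ω
Segment 2: A = 290 mm² = 2.900e-04 m²
R₂ = (2.65×10^-8)(1580)/(2.900e-04) = 0.1444 Ω
R = R₁ + R₂ = 0.242 Ω

0.242 Ω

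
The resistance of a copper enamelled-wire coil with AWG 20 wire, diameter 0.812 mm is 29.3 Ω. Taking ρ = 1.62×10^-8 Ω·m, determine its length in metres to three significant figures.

A = π(0.812/2 mm)² = π(4.0600e-04 m)² = 5.178e-07 m²
L = RA/ρ = (29.3)(5.178e-07)/(1.62×10^-8) = 937 m

937 m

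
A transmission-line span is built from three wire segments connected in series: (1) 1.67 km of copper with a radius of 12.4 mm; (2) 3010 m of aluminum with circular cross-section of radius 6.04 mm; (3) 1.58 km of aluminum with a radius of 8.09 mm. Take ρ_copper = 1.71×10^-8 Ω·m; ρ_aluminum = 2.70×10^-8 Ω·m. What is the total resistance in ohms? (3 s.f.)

Seg 1: A = πr² = π(1.2400e-02 m)² = 4.831e-04 m²
R_1 = (1.71×10^-8)(1670)/(4.831e-04) = 0.05912 Ω
Seg 2: A = πr² = π(6.0400e-03 m)² = 1.146e-04 m²
R_2 = (2.70×10^-8)(3010)/(1.146e-04) = 0.7091 Ω
Seg 3: A = πr² = π(8.0900e-03 m)² = 2.056e-04 m²
R_3 = (2.70×10^-8)(1580)/(2.056e-04) = 0.2075 Ω
R_total = R_1 + R_2 + R_3 = 0.976 Ω

0.976 Ω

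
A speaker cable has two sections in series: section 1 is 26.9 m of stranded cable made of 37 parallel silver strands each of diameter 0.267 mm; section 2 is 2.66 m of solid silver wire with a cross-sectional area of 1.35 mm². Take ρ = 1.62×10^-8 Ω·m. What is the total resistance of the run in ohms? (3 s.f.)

0.242 Ω

Section 1: A_strand = π(1.3350e-04)² = 5.599e-08 m²; R₁ = ρL/(N·A_s) = (1.62×10^-8)(26.9)/(37×5.599e-08) = 0.2104 Ω
Section 2: A = 1.35 mm² = 1.350e-06 m²
R₂ = (1.62×10^-8)(2.66)/(1.350e-06) = 0.03192 Ω
R = R₁ + R₂ = 0.242 Ω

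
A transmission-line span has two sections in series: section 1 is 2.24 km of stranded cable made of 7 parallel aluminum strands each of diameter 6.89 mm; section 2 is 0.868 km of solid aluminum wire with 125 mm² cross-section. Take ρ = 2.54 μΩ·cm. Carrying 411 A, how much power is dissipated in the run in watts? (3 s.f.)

ρ = 2.54 μΩ·cm = 2.54×10^-8 Ω·m
Section 1: A_strand = π(3.4450e-03)² = 3.728e-05 m²; R₁ = ρL/(N·A_s) = (2.54×10^-8)(2240)/(7×3.728e-05) = 0.218 Ω
Section 2: A = 125 mm² = 1.250e-04 m²
R₂ = (2.54×10^-8)(868)/(1.250e-04) = 0.1764 Ω
R = R₁ + R₂ = 0.3944 Ω
P = I²R = (411)² × 0.3944 = 66600 W

66600 W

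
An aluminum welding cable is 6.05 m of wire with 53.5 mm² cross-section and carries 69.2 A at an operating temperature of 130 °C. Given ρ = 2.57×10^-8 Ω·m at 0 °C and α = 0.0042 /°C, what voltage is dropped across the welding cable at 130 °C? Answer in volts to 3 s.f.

A = 53.5 mm² = 5.350e-05 m²
R₍0₎ = ρL/A = (2.57×10^-8)(6.05)/(5.350e-05) = 0.002906 Ω
R₍130₎ = R₍0₎(1 + αΔT) = 0.002906 × (1 + 0.0042×130) = 0.004493 Ω
V = IR = 69.2 × 0.004493 = 0.311 V

0.311 V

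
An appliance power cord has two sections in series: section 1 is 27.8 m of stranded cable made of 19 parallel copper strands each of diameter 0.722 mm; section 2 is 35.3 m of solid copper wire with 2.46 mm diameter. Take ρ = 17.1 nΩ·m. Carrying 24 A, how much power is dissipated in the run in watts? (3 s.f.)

108 W

ρ = 17.1 nΩ·m = 1.71×10^-8 Ω·m
Section 1: A_strand = π(3.6100e-04)² = 4.094e-07 m²; R₁ = ρL/(N·A_s) = (1.71×10^-8)(27.8)/(19×4.094e-07) = 0.06111 Ω
Section 2: A = π(d/2)² = π(1.2300e-03 m)² = 4.753e-06 m²
R₂ = (1.71×10^-8)(35.3)/(4.753e-06) = 0.127 Ω
R = R₁ + R₂ = 0.1881 Ω
P = I²R = (24)² × 0.1881 = 108 W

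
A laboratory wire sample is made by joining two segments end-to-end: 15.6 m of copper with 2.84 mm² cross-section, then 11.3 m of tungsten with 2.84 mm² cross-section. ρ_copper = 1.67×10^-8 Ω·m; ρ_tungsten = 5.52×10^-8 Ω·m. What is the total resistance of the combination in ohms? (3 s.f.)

Segment 1: A = 2.84 mm² = 2.840e-06 m²
R₁ = ρL/A = (1.67×10^-8)(15.6)/(2.840e-06) = 0.09173 Ω
R₂ = (5.52×10^-8)(11.3)/(2.840e-06) = 0.2196 Ω
R = R₁ + R₂ = 0.311 Ω

0.311 Ω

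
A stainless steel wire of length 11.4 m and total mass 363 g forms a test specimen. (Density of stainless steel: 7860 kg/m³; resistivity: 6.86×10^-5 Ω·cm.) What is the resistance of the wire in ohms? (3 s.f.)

ρ = 6.86×10^-5 Ω·cm = 6.86×10^-7 Ω·m
A = m/(density·L) = 0.363/(7860×11.4) = 4.0512e-06 m²
R = ρL/A = (6.86×10^-7)(11.4)/(4.0512e-06) = 1.93 Ω

1.93 Ω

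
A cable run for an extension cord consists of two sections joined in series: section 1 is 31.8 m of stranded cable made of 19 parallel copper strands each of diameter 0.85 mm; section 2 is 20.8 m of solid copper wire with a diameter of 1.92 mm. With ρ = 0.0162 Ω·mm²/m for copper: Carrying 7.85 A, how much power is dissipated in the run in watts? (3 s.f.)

ρ = 0.0162 Ω·mm²/m = 1.62×10^-8 Ω·m
Section 1: A_strand = π(4.2500e-04)² = 5.675e-07 m²; R₁ = ρL/(N·A_s) = (1.62×10^-8)(31.8)/(19×5.675e-07) = 0.04778 Ω
Section 2: A = π(d/2)² = π(9.6000e-04 m)² = 2.895e-06 m²
R₂ = (1.62×10^-8)(20.8)/(2.895e-06) = 0.1164 Ω
R = R₁ + R₂ = 0.1642 Ω
P = I²R = (7.85)² × 0.1642 = 10.1 W

10.1 W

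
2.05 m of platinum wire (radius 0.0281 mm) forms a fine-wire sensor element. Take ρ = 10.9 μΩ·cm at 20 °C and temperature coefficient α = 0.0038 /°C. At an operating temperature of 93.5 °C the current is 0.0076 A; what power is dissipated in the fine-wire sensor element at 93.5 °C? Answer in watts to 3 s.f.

ρ = 10.9 μΩ·cm = 1.09×10^-7 Ω·m
A = πr² = π(2.8100e-05 m)² = 2.481e-09 m²
R₍20₎ = ρL/A = (1.09×10^-7)(2.05)/(2.481e-09) = 90.08 Ω
R₍93.5₎ = R₍20₎(1 + αΔT) = 90.08 × (1 + 0.0038×73.5) = 115.2 Ω
P = I²R = (0.0076)² × 115.2 = 0.00666 W

0.00666 W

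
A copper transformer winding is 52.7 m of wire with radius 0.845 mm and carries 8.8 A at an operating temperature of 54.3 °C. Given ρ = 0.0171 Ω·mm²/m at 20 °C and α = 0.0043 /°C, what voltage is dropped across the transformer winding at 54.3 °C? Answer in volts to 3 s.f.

4.06 V

ρ = 0.0171 Ω·mm²/m = 1.71×10^-8 Ω·m
A = πr² = π(8.4500e-04 m)² = 2.243e-06 m²
R₍20₎ = ρL/A = (1.71×10^-8)(52.7)/(2.243e-06) = 0.4017 Ω
R₍54.3₎ = R₍20₎(1 + αΔT) = 0.4017 × (1 + 0.0043×34.3) = 0.461 Ω
V = IR = 8.8 × 0.461 = 4.06 V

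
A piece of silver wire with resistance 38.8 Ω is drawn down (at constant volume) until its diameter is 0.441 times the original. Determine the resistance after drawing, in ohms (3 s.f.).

1030 Ω

Volume constant ⇒ L' = L/r² with r = 0.441. R' = ρL'/A' = ρ(L/r²)/(πr²d₀²/4) = R/r⁴.
R' = 26.44 × 38.8 = 1030 Ω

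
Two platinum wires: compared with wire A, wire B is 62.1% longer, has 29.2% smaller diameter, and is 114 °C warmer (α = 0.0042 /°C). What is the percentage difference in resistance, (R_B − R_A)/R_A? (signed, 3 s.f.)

R ∝ ρL/d² with ρ ∝ (1+αΔT), so R_B/R_A = (1 + 62.1/100) × (1 − 29.2/100)⁻² × (1 + 0.0042×114)
= 1.621 × 1.995 × 1.479 = 4.782
(R_B − R_A)/R_A = 4.782 − 1 = 378%

378%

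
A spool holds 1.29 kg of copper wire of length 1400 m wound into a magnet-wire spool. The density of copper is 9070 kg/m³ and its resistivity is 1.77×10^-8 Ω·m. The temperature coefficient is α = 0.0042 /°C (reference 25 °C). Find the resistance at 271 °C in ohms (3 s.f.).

A = m/(density·L) = 1.29/(9070×1400) = 1.0159e-07 m²
R = ρL/A = (1.77×10^-8)(1400)/(1.0159e-07) = 243.9 Ω
R(271 °C) = 243.9 × (1 + 0.0042×246) = 496 Ω

496 Ω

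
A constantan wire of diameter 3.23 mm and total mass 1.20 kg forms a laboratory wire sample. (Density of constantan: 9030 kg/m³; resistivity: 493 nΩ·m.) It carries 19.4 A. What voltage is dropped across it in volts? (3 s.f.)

18.9 V

ρ = 493 nΩ·m = 4.93×10^-7 Ω·m
A = π(d/2)² = π(1.6150e-03 m)² = 8.1940e-06 m²
L = m/(density·A) = 1.2/(9030×8.1940e-06) = 16.22 m
R = ρL/A = (4.93×10^-7)(16.22)/(8.1940e-06) = 0.9758 Ω
V = IR = 19.4 × 0.9758 = 18.9 V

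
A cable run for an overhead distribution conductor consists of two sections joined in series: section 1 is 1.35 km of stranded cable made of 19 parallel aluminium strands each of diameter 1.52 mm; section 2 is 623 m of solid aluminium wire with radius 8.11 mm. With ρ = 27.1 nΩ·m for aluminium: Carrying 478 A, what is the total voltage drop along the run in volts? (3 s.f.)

546 V

ρ = 27.1 nΩ·m = 2.71×10^-8 Ω·m
Section 1: A_strand = π(7.6000e-04)² = 1.815e-06 m²; R₁ = ρL/(N·A_s) = (2.71×10^-8)(1350)/(19×1.815e-06) = 1.061 Ω
Section 2: A = πr² = π(8.1100e-03 m)² = 2.066e-04 m²
R₂ = (2.71×10^-8)(623)/(2.066e-04) = 0.08171 Ω
R = R₁ + R₂ = 1.143 Ω
V = IR = 478 × 1.143 = 546 V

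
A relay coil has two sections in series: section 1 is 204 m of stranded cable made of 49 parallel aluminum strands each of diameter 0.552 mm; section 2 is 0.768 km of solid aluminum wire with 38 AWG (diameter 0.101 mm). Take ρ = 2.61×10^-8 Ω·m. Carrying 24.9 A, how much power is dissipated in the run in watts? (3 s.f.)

1.55×10^6 W

Section 1: A_strand = π(2.7600e-04)² = 2.393e-07 m²; R₁ = ρL/(N·A_s) = (2.61×10^-8)(204)/(49×2.393e-07) = 0.4541 Ω
Section 2: A = π(0.101/2 mm)² = π(5.0500e-05 m)² = 8.012e-09 m²
R₂ = (2.61×10^-8)(768)/(8.012e-09) = 2502 Ω
R = R₁ + R₂ = 2502 Ω
P = I²R = (24.9)² × 2502 = 1.55×10^6 W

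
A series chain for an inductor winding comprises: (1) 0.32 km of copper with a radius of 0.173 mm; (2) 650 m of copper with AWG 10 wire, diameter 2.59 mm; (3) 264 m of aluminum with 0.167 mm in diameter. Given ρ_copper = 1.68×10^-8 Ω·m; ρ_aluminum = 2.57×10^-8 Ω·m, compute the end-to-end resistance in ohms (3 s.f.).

Seg 1: A = πr² = π(1.7300e-04 m)² = 9.402e-08 m²
R_1 = (1.68×10^-8)(320)/(9.402e-08) = 57.18 Ω
Seg 2: A = π(2.59/2 mm)² = π(1.2950e-03 m)² = 5.269e-06 m²
R_2 = (1.68×10^-8)(650)/(5.269e-06) = 2.073 Ω
Seg 3: A = π(d/2)² = π(8.3500e-05 m)² = 2.190e-08 m²
R_3 = (2.57×10^-8)(264)/(2.190e-08) = 309.8 Ω
R_total = R_1 + R_2 + R_3 = 369 Ω

369 Ω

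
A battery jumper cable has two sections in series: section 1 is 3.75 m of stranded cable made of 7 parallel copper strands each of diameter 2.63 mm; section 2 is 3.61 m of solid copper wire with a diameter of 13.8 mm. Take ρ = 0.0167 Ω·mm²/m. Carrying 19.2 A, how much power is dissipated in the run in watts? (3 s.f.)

ρ = 0.0167 Ω·mm²/m = 1.67×10^-8 Ω·m
Section 1: A_strand = π(1.3150e-03)² = 5.433e-06 m²; R₁ = ρL/(N·A_s) = (1.67×10^-8)(3.75)/(7×5.433e-06) = 0.001647 Ω
Section 2: A = π(d/2)² = π(6.9000e-03 m)² = 1.496e-04 m²
R₂ = (1.67×10^-8)(3.61)/(1.496e-04) = 4.031×10^-4 Ω
R = R₁ + R₂ = 0.00205 Ω
P = I²R = (19.2)² × 0.00205 = 0.756 W

0.756 W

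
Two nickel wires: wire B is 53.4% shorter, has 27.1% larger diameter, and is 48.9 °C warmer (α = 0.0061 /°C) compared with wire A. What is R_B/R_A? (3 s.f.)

R ∝ ρL/d² with ρ ∝ (1+αΔT), so R_B/R_A = (1 − 53.4/100) × (1 + 27.1/100)⁻² × (1 + 0.0061×48.9)
= 0.466 × 0.619 × 1.298 = 0.375

0.375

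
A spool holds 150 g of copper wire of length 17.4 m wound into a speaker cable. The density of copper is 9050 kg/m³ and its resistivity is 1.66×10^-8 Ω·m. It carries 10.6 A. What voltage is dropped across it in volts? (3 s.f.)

3.21 V

A = m/(density·L) = 0.15/(9050×17.4) = 9.5256e-07 m²
R = ρL/A = (1.66×10^-8)(17.4)/(9.5256e-07) = 0.3032 Ω
V = IR = 10.6 × 0.3032 = 3.21 V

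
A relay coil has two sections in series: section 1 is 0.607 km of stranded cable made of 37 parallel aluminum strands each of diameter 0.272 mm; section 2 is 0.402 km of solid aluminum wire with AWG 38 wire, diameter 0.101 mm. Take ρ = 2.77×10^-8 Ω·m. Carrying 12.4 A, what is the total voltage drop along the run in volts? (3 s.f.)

Section 1: A_strand = π(1.3600e-04)² = 5.811e-08 m²; R₁ = ρL/(N·A_s) = (2.77×10^-8)(607)/(37×5.811e-08) = 7.821 Ω
Section 2: A = π(0.101/2 mm)² = π(5.0500e-05 m)² = 8.012e-09 m²
R₂ = (2.77×10^-8)(402)/(8.012e-09) = 1390 Ω
R = R₁ + R₂ = 1398 Ω
V = IR = 12.4 × 1398 = 17300 V

17300 V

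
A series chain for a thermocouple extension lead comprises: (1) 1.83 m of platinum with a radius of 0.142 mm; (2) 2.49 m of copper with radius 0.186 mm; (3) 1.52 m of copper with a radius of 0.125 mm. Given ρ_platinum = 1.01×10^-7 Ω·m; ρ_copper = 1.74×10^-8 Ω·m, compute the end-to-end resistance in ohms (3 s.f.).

Seg 1: A = πr² = π(1.4200e-04 m)² = 6.335e-08 m²
R_1 = (1.01×10^-7)(1.83)/(6.335e-08) = 2.918 Ω
Seg 2: A = πr² = π(1.8600e-04 m)² = 1.087e-07 m²
R_2 = (1.74×10^-8)(2.49)/(1.087e-07) = 0.3986 Ω
Seg 3: A = πr² = π(1.2500e-04 m)² = 4.909e-08 m²
R_3 = (1.74×10^-8)(1.52)/(4.909e-08) = 0.5388 Ω
R_total = R_1 + R_2 + R_3 = 3.86 Ω

3.86 Ω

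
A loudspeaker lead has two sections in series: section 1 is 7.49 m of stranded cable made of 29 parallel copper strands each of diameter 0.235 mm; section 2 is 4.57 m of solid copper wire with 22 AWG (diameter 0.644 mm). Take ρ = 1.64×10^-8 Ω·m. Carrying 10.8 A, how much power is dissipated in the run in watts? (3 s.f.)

38.2 W

Section 1: A_strand = π(1.1750e-04)² = 4.337e-08 m²; R₁ = ρL/(N·A_s) = (1.64×10^-8)(7.49)/(29×4.337e-08) = 0.09766 Ω
Section 2: A = π(0.644/2 mm)² = π(3.2200e-04 m)² = 3.257e-07 m²
R₂ = (1.64×10^-8)(4.57)/(3.257e-07) = 0.2301 Ω
R = R₁ + R₂ = 0.3277 Ω
P = I²R = (10.8)² × 0.3277 = 38.2 W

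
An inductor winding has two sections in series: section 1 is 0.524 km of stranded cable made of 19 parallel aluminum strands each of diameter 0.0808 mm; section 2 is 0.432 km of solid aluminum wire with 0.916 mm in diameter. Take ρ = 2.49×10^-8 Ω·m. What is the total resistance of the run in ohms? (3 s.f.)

150 Ω

Section 1: A_strand = π(4.0400e-05)² = 5.128e-09 m²; R₁ = ρL/(N·A_s) = (2.49×10^-8)(524)/(19×5.128e-09) = 133.9 Ω
Section 2: A = π(d/2)² = π(4.5800e-04 m)² = 6.590e-07 m²
R₂ = (2.49×10^-8)(432)/(6.590e-07) = 16.32 Ω
R = R₁ + R₂ = 150 Ω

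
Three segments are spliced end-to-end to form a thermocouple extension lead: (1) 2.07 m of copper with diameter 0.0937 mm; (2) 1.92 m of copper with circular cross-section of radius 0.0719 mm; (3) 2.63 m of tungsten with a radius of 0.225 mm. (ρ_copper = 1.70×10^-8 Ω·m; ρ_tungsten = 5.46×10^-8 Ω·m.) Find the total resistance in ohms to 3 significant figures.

Seg 1: A = π(d/2)² = π(4.6850e-05 m)² = 6.896e-09 m²
R_1 = (1.70×10^-8)(2.07)/(6.896e-09) = 5.103 Ω
Seg 2: A = πr² = π(7.1900e-05 m)² = 1.624e-08 m²
R_2 = (1.70×10^-8)(1.92)/(1.624e-08) = 2.01 Ω
Seg 3: A = πr² = π(2.2500e-04 m)² = 1.590e-07 m²
R_3 = (5.46×10^-8)(2.63)/(1.590e-07) = 0.9029 Ω
R_total = R_1 + R_2 + R_3 = 8.02 Ω

8.02 Ω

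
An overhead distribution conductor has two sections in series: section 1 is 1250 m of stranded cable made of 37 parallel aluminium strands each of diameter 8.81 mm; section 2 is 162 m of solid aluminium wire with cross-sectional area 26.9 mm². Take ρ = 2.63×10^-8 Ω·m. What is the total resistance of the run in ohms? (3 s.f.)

0.173 Ω

Section 1: A_strand = π(4.4050e-03)² = 6.096e-05 m²; R₁ = ρL/(N·A_s) = (2.63×10^-8)(1250)/(37×6.096e-05) = 0.01458 Ω
Section 2: A = 26.9 mm² = 2.690e-05 m²
R₂ = (2.63×10^-8)(162)/(2.690e-05) = 0.1584 Ω
R = R₁ + R₂ = 0.173 Ω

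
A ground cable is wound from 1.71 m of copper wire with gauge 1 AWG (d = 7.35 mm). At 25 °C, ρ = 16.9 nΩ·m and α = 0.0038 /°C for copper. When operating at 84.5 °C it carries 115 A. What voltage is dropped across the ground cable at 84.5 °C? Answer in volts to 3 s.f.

0.0960 V

ρ = 16.9 nΩ·m = 1.69×10^-8 Ω·m
A = π(7.35/2 mm)² = π(3.6750e-03 m)² = 4.243e-05 m²
R₍25₎ = ρL/A = (1.69×10^-8)(1.71)/(4.243e-05) = 6.811×10^-4 Ω
R₍84.5₎ = R₍25₎(1 + αΔT) = 6.811×10^-4 × (1 + 0.0038×59.5) = 8.351×10^-4 Ω
V = IR = 115 × 8.351×10^-4 = 0.0960 V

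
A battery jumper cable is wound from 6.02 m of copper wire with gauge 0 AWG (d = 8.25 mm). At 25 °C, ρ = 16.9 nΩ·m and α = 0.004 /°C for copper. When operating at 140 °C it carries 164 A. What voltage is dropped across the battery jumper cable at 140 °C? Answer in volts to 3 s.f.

0.456 V

ρ = 16.9 nΩ·m = 1.69×10^-8 Ω·m
A = π(8.25/2 mm)² = π(4.1250e-03 m)² = 5.346e-05 m²
R₍25₎ = ρL/A = (1.69×10^-8)(6.02)/(5.346e-05) = 0.001903 Ω
R₍140₎ = R₍25₎(1 + αΔT) = 0.001903 × (1 + 0.004×115) = 0.002779 Ω
V = IR = 164 × 0.002779 = 0.456 V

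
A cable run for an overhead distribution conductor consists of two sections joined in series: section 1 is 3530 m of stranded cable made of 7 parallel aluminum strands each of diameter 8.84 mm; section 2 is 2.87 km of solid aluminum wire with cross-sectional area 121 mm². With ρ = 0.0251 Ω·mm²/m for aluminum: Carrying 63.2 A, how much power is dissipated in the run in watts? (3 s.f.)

ρ = 0.0251 Ω·mm²/m = 2.51×10^-8 Ω·m
Section 1: A_strand = π(4.4200e-03)² = 6.138e-05 m²; R₁ = ρL/(N·A_s) = (2.51×10^-8)(3530)/(7×6.138e-05) = 0.2062 Ω
Section 2: A = 121 mm² = 1.210e-04 m²
R₂ = (2.51×10^-8)(2870)/(1.210e-04) = 0.5953 Ω
R = R₁ + R₂ = 0.8016 Ω
P = I²R = (63.2)² × 0.8016 = 3200 W

3200 W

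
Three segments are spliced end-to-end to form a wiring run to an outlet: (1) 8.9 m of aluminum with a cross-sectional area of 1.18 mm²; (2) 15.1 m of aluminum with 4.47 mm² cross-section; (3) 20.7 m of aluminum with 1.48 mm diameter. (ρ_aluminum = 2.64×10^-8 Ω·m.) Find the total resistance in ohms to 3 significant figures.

0.606 Ω

Seg 1: A = 1.18 mm² = 1.180e-06 m²
R_1 = (2.64×10^-8)(8.9)/(1.180e-06) = 0.1991 Ω
Seg 2: A = 4.47 mm² = 4.470e-06 m²
R_2 = (2.64×10^-8)(15.1)/(4.470e-06) = 0.08918 Ω
Seg 3: A = π(d/2)² = π(7.4000e-04 m)² = 1.720e-06 m²
R_3 = (2.64×10^-8)(20.7)/(1.720e-06) = 0.3177 Ω
R_total = R_1 + R_2 + R_3 = 0.606 Ω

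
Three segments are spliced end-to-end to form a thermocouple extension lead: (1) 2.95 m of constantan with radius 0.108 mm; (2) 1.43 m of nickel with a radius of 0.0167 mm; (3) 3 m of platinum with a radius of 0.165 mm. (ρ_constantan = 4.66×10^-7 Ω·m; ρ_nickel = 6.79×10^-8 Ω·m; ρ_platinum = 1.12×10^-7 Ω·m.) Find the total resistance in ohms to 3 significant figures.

Seg 1: A = πr² = π(1.0800e-04 m)² = 3.664e-08 m²
R_1 = (4.66×10^-7)(2.95)/(3.664e-08) = 37.52 Ω
Seg 2: A = πr² = π(1.6700e-05 m)² = 8.762e-10 m²
R_2 = (6.79×10^-8)(1.43)/(8.762e-10) = 110.8 Ω
Seg 3: A = πr² = π(1.6500e-04 m)² = 8.553e-08 m²
R_3 = (1.12×10^-7)(3)/(8.553e-08) = 3.928 Ω
R_total = R_1 + R_2 + R_3 = 152 Ω

152 Ω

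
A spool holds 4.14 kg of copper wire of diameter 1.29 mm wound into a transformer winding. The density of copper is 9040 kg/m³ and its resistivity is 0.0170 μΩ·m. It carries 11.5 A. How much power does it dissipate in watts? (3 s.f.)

ρ = 0.0170 μΩ·m = 1.70×10^-8 Ω·m
A = π(d/2)² = π(6.4500e-04 m)² = 1.3070e-06 m²
L = m/(density·A) = 4.14/(9040×1.3070e-06) = 350.4 m
R = ρL/A = (1.70×10^-8)(350.4)/(1.3070e-06) = 4.558 Ω
P = I²R = (11.5)² × 4.558 = 603 W

603 W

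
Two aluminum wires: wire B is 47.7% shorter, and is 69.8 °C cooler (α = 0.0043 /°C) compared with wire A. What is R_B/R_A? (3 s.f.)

0.366

R ∝ ρL/d² with ρ ∝ (1+αΔT), so R_B/R_A = (1 − 47.7/100) × (1 − 0.0043×69.8)
= 0.523 × 0.6999 = 0.366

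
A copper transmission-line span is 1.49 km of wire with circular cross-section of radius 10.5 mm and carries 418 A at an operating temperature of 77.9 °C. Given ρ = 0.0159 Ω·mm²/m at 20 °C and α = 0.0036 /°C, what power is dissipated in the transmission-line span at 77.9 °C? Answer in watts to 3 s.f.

14400 W

ρ = 0.0159 Ω·mm²/m = 1.59×10^-8 Ω·m
A = πr² = π(1.0500e-02 m)² = 3.464e-04 m²
R₍20₎ = ρL/A = (1.59×10^-8)(1490)/(3.464e-04) = 0.0684 Ω
R₍77.9₎ = R₍20₎(1 + αΔT) = 0.0684 × (1 + 0.0036×57.9) = 0.08266 Ω
P = I²R = (418)² × 0.08266 = 14400 W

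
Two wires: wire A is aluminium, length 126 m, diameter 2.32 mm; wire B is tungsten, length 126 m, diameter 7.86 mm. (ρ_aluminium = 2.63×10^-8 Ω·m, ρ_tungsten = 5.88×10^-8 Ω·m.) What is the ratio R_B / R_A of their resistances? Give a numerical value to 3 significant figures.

R ∝ ρL/d², so R_B/R_A = (ρ_B/ρ_A) × (d_A/d_B)²
= (5.88×10^-8/2.63×10^-8) × (2.32/7.86)² = 0.195

0.195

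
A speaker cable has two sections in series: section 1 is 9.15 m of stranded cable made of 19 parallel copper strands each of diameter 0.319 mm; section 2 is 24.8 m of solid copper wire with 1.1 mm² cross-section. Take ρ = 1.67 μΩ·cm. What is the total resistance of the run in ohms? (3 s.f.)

ρ = 1.67 μΩ·cm = 1.67×10^-8 Ω·m
Section 1: A_strand = π(1.5950e-04)² = 7.992e-08 m²; R₁ = ρL/(N·A_s) = (1.67×10^-8)(9.15)/(19×7.992e-08) = 0.1006 Ω
Section 2: A = 1.1 mm² = 1.100e-06 m²
R₂ = (1.67×10^-8)(24.8)/(1.100e-06) = 0.3765 Ω
R = R₁ + R₂ = 0.477 Ω

0.477 Ω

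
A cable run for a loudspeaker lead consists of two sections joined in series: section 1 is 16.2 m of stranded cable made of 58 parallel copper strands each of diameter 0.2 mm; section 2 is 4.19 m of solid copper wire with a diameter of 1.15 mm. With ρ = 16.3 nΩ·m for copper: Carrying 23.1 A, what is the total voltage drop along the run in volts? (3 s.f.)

4.87 V

ρ = 16.3 nΩ·m = 1.63×10^-8 Ω·m
Section 1: A_strand = π(1.0000e-04)² = 3.142e-08 m²; R₁ = ρL/(N·A_s) = (1.63×10^-8)(16.2)/(58×3.142e-08) = 0.1449 Ω
Section 2: A = π(d/2)² = π(5.7500e-04 m)² = 1.039e-06 m²
R₂ = (1.63×10^-8)(4.19)/(1.039e-06) = 0.06575 Ω
R = R₁ + R₂ = 0.2107 Ω
V = IR = 23.1 × 0.2107 = 4.87 V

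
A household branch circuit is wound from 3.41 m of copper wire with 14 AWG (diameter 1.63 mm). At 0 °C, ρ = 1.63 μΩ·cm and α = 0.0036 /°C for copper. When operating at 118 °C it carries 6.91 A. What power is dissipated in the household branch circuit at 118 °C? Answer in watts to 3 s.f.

1.81 W

ρ = 1.63 μΩ·cm = 1.63×10^-8 Ω·m
A = π(1.63/2 mm)² = π(8.1500e-04 m)² = 2.087e-06 m²
R₍0₎ = ρL/A = (1.63×10^-8)(3.41)/(2.087e-06) = 0.02664 Ω
R₍118₎ = R₍0₎(1 + αΔT) = 0.02664 × (1 + 0.0036×118) = 0.03795 Ω
P = I²R = (6.91)² × 0.03795 = 1.81 W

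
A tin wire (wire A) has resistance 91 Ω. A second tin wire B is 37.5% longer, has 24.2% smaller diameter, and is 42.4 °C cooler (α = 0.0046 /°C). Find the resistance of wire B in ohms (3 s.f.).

R ∝ ρL/d² with ρ ∝ (1+αΔT), so R_B/R_A = (1 + 37.5/100) × (1 − 24.2/100)⁻² × (1 − 0.0046×42.4)
= 1.375 × 1.74 × 0.805 = 1.926
R_B = 1.926 × 91 = 175 Ω

175 Ω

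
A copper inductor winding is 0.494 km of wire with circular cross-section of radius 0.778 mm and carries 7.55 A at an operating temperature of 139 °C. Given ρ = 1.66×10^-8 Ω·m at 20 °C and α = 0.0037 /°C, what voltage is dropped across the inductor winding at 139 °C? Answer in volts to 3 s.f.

46.9 V

A = πr² = π(7.7800e-04 m)² = 1.902e-06 m²
R₍20₎ = ρL/A = (1.66×10^-8)(494)/(1.902e-06) = 4.312 Ω
R₍139₎ = R₍20₎(1 + αΔT) = 4.312 × (1 + 0.0037×119) = 6.211 Ω
V = IR = 7.55 × 6.211 = 46.9 V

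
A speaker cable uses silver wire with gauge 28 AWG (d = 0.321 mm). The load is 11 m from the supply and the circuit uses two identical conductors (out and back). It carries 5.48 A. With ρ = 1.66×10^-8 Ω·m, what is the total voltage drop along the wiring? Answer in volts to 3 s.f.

24.7 V

A = π(0.321/2 mm)² = π(1.6050e-04 m)² = 8.093e-08 m²
Total conductor length (both ways) L = 2 × 11 = 22 m
R = ρL/A = (1.66×10^-8)(22)/(8.093e-08) = 4.513 Ω
V = IR = 5.48 × 4.513 = 24.7 V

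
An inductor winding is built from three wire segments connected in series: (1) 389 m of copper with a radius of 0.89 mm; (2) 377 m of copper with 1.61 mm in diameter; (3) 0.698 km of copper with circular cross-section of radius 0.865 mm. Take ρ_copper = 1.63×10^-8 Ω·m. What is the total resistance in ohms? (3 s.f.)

10.4 Ω

Seg 1: A = πr² = π(8.9000e-04 m)² = 2.488e-06 m²
R_1 = (1.63×10^-8)(389)/(2.488e-06) = 2.548 Ω
Seg 2: A = π(d/2)² = π(8.0500e-04 m)² = 2.036e-06 m²
R_2 = (1.63×10^-8)(377)/(2.036e-06) = 3.018 Ω
Seg 3: A = πr² = π(8.6500e-04 m)² = 2.351e-06 m²
R_3 = (1.63×10^-8)(698)/(2.351e-06) = 4.84 Ω
R_total = R_1 + R_2 + R_3 = 10.4 Ω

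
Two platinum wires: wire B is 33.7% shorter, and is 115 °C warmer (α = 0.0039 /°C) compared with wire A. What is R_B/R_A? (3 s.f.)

R ∝ ρL/d² with ρ ∝ (1+αΔT), so R_B/R_A = (1 − 33.7/100) × (1 + 0.0039×115)
= 0.663 × 1.448 = 0.960

0.960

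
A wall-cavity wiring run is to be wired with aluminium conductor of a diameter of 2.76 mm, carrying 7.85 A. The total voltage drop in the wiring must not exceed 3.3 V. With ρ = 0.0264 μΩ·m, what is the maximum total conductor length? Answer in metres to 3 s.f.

ρ = 0.0264 μΩ·m = 2.64×10^-8 Ω·m
A = π(d/2)² = π(1.3800e-03 m)² = 5.983e-06 m²
L_max = V_max·A/(1·ρI) = (3.3)(5.983e-06)/(2.64×10^-8×7.85) = 95.3 m

95.3 m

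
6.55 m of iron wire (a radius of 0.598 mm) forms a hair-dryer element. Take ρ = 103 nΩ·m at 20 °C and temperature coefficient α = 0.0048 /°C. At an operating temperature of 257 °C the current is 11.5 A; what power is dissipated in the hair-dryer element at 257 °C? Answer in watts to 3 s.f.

170 W

ρ = 103 nΩ·m = 1.03×10^-7 Ω·m
A = πr² = π(5.9800e-04 m)² = 1.123e-06 m²
R₍20₎ = ρL/A = (1.03×10^-7)(6.55)/(1.123e-06) = 0.6005 Ω
R₍257₎ = R₍20₎(1 + αΔT) = 0.6005 × (1 + 0.0048×237) = 1.284 Ω
P = I²R = (11.5)² × 1.284 = 170 W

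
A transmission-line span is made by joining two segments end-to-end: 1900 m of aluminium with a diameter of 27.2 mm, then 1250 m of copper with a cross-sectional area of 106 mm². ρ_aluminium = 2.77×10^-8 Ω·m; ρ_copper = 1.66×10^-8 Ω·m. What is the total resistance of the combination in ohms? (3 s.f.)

Segment 1: A = π(d/2)² = π(1.3600e-02 m)² = 5.811e-04 m²
R₁ = ρL/A = (2.77×10^-8)(1900)/(5.811e-04) = 0.09057 Ω
Segment 2: A = 106 mm² = 1.060e-04 m²
R₂ = (1.66×10^-8)(1250)/(1.060e-04) = 0.1958 Ω
R = R₁ + R₂ = 0.286 Ω

0.286 Ω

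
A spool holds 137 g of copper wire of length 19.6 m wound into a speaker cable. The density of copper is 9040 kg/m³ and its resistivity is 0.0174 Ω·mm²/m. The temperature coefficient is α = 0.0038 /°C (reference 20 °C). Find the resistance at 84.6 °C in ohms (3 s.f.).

ρ = 0.0174 Ω·mm²/m = 1.74×10^-8 Ω·m
A = m/(density·L) = 0.137/(9040×19.6) = 7.7321e-07 m²
R = ρL/A = (1.74×10^-8)(19.6)/(7.7321e-07) = 0.4411 Ω
R(84.6 °C) = 0.4411 × (1 + 0.0038×64.6) = 0.549 Ω

0.549 Ω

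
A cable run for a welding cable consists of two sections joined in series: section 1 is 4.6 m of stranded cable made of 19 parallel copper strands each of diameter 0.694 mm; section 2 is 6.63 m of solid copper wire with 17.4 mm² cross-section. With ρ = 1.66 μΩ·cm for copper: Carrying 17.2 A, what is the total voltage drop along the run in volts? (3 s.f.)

0.292 V

ρ = 1.66 μΩ·cm = 1.66×10^-8 Ω·m
Section 1: A_strand = π(3.4700e-04)² = 3.783e-07 m²; R₁ = ρL/(N·A_s) = (1.66×10^-8)(4.6)/(19×3.783e-07) = 0.01062 Ω
Section 2: A = 17.4 mm² = 1.740e-05 m²
R₂ = (1.66×10^-8)(6.63)/(1.740e-05) = 0.006325 Ω
R = R₁ + R₂ = 0.01695 Ω
V = IR = 17.2 × 0.01695 = 0.292 V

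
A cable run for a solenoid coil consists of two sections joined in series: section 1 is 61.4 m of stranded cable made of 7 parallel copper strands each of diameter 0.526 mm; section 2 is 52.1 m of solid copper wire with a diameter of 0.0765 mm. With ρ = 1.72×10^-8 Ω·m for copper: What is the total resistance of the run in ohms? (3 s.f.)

196 Ω

Section 1: A_strand = π(2.6300e-04)² = 2.173e-07 m²; R₁ = ρL/(N·A_s) = (1.72×10^-8)(61.4)/(7×2.173e-07) = 0.6943 Ω
Section 2: A = π(d/2)² = π(3.8250e-05 m)² = 4.596e-09 m²
R₂ = (1.72×10^-8)(52.1)/(4.596e-09) = 195 Ω
R = R₁ + R₂ = 196 Ω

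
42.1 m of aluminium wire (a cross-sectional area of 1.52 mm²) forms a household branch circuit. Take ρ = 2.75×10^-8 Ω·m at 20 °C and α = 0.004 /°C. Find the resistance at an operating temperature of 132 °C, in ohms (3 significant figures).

1.10 Ω

A = 1.52 mm² = 1.520e-06 m²
R₍20°C₎ = ρL/A = (2.75×10^-8)(42.1)/(1.520e-06) = 0.7617 Ω
R = R₀(1 + αΔT) = 0.7617(1 + 0.004×112) = 1.10 Ω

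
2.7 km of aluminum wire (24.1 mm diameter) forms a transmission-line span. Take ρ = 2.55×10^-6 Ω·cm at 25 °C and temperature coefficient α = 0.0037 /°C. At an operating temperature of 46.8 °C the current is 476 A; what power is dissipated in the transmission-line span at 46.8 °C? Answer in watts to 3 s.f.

37000 W

ρ = 2.55×10^-6 Ω·cm = 2.55×10^-8 Ω·m
A = π(d/2)² = π(1.2050e-02 m)² = 4.562e-04 m²
R₍25₎ = ρL/A = (2.55×10^-8)(2700)/(4.562e-04) = 0.1509 Ω
R₍46.8₎ = R₍25₎(1 + αΔT) = 0.1509 × (1 + 0.0037×21.8) = 0.1631 Ω
P = I²R = (476)² × 0.1631 = 37000 W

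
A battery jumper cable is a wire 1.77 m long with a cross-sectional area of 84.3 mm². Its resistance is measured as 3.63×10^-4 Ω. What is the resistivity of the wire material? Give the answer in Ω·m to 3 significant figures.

1.73×10^-8 Ω·m

A = 84.3 mm² = 8.430e-05 m²
ρ = RA/L = (3.63×10^-4)(8.430e-05)/(1.77) = 1.73×10^-8 Ω·m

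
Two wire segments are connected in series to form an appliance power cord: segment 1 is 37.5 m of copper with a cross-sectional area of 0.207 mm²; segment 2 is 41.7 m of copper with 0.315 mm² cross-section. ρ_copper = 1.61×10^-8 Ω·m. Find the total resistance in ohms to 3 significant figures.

Segment 1: A = 0.207 mm² = 2.070e-07 m²
R₁ = ρL/A = (1.61×10^-8)(37.5)/(2.070e-07) = 2.917 Ω
Segment 2: A = 0.315 mm² = 3.150e-07 m²
R₂ = (1.61×10^-8)(41.7)/(3.150e-07) = 2.131 Ω
R = R₁ + R₂ = 5.05 Ω

5.05 Ω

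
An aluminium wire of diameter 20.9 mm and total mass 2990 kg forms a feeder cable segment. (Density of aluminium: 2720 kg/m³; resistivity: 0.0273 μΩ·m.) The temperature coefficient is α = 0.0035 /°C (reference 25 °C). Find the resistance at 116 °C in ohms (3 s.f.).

ρ = 0.0273 μΩ·m = 2.73×10^-8 Ω·m
A = π(d/2)² = π(1.0450e-02 m)² = 3.4307e-04 m²
L = m/(density·A) = 2990/(2720×3.4307e-04) = 3204 m
R = ρL/A = (2.73×10^-8)(3204)/(3.4307e-04) = 0.255 Ω
R(116 °C) = 0.255 × (1 + 0.0035×91) = 0.336 Ω

0.336 Ω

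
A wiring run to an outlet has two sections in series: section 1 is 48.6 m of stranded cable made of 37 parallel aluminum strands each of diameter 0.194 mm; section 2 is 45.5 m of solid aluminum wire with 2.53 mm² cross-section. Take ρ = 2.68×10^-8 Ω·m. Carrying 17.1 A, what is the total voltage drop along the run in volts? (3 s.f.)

28.6 V

Section 1: A_strand = π(9.7000e-05)² = 2.956e-08 m²; R₁ = ρL/(N·A_s) = (2.68×10^-8)(48.6)/(37×2.956e-08) = 1.191 Ω
Section 2: A = 2.53 mm² = 2.530e-06 m²
R₂ = (2.68×10^-8)(45.5)/(2.530e-06) = 0.482 Ω
R = R₁ + R₂ = 1.673 Ω
V = IR = 17.1 × 1.673 = 28.6 V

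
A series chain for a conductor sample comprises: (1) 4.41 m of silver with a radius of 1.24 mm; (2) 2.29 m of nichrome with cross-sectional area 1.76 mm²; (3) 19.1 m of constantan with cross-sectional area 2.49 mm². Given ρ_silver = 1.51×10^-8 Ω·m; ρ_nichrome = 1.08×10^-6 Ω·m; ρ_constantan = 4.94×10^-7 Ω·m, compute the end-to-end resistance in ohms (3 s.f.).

5.21 Ω

Seg 1: A = πr² = π(1.2400e-03 m)² = 4.831e-06 m²
R_1 = (1.51×10^-8)(4.41)/(4.831e-06) = 0.01379 Ω
Seg 2: A = 1.76 mm² = 1.760e-06 m²
R_2 = (1.08×10^-6)(2.29)/(1.760e-06) = 1.405 Ω
Seg 3: A = 2.49 mm² = 2.490e-06 m²
R_3 = (4.94×10^-7)(19.1)/(2.490e-06) = 3.789 Ω
R_total = R_1 + R_2 + R_3 = 5.21 Ω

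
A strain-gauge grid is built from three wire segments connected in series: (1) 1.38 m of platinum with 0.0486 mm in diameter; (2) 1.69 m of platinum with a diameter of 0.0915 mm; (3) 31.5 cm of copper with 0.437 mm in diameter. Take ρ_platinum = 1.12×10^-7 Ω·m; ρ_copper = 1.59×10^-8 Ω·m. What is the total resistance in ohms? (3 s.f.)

Seg 1: A = π(d/2)² = π(2.4300e-05 m)² = 1.855e-09 m²
R_1 = (1.12×10^-7)(1.38)/(1.855e-09) = 83.32 Ω
Seg 2: A = π(d/2)² = π(4.5750e-05 m)² = 6.576e-09 m²
R_2 = (1.12×10^-7)(1.69)/(6.576e-09) = 28.79 Ω
Seg 3: A = π(d/2)² = π(2.1850e-04 m)² = 1.500e-07 m²
R_3 = (1.59×10^-8)(0.315)/(1.500e-07) = 0.03339 Ω
R_total = R_1 + R_2 + R_3 = 112 Ω

112 Ω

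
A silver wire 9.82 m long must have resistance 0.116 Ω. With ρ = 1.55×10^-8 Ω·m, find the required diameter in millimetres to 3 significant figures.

A = ρL/R = (1.55×10^-8)(9.82)/(0.116) = 1.312e-06 m²
d = 2√(A/π) = 1.293e-03 m = 1.29 mm

1.29 mm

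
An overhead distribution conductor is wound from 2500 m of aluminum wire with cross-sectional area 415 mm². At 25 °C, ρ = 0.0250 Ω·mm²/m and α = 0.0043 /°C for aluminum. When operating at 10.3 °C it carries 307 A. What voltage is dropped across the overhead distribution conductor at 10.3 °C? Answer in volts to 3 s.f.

43.3 V

ρ = 0.0250 Ω·mm²/m = 2.50×10^-8 Ω·m
A = 415 mm² = 4.150e-04 m²
R₍25₎ = ρL/A = (2.50×10^-8)(2500)/(4.150e-04) = 0.1506 Ω
R₍10.3₎ = R₍25₎(1 + αΔT) = 0.1506 × (1 + 0.0043×-14.7) = 0.1411 Ω
V = IR = 307 × 0.1411 = 43.3 V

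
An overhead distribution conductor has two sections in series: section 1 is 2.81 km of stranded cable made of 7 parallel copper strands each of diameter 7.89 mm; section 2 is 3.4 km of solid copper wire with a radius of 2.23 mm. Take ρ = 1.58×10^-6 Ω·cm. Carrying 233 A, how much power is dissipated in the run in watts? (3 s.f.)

ρ = 1.58×10^-6 Ω·cm = 1.58×10^-8 Ω·m
Section 1: A_strand = π(3.9450e-03)² = 4.889e-05 m²; R₁ = ρL/(N·A_s) = (1.58×10^-8)(2810)/(7×4.889e-05) = 0.1297 Ω
Section 2: A = πr² = π(2.2300e-03 m)² = 1.562e-05 m²
R₂ = (1.58×10^-8)(3400)/(1.562e-05) = 3.439 Ω
R = R₁ + R₂ = 3.568 Ω
P = I²R = (233)² × 3.568 = 1.94×10^5 W

1.94×10^5 W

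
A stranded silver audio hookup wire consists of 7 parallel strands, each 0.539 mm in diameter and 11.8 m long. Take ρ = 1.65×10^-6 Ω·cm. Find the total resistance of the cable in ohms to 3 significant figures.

ρ = 1.65×10^-6 Ω·cm = 1.65×10^-8 Ω·m
A_strand = π(2.6950e-04 m)² = 2.282e-07 m²
R_strand = ρL/A = (1.65×10^-8)(11.8)/(2.282e-07) = 0.8533 Ω
R_total = R_strand/N = 0.8533/7 = 0.122 Ω

0.122 Ω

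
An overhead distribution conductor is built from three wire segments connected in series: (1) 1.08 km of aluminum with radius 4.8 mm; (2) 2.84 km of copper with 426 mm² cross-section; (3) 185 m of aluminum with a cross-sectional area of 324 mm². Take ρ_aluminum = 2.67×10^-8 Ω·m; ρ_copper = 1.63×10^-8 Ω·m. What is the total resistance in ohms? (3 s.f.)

Seg 1: A = πr² = π(4.8000e-03 m)² = 7.238e-05 m²
R_1 = (2.67×10^-8)(1080)/(7.238e-05) = 0.3984 Ω
Seg 2: A = 426 mm² = 4.260e-04 m²
R_2 = (1.63×10^-8)(2840)/(4.260e-04) = 0.1087 Ω
Seg 3: A = 324 mm² = 3.240e-04 m²
R_3 = (2.67×10^-8)(185)/(3.240e-04) = 0.01525 Ω
R_total = R_1 + R_2 + R_3 = 0.522 Ω

0.522 Ω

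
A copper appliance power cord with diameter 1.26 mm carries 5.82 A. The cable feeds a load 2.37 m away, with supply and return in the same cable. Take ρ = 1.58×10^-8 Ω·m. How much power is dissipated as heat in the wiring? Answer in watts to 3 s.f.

2.03 W

A = π(d/2)² = π(6.3000e-04 m)² = 1.247e-06 m²
Total conductor length (both ways) L = 2 × 2.37 = 4.74 m
R = ρL/A = (1.58×10^-8)(4.74)/(1.247e-06) = 0.06006 Ω
P = I²R = (5.82)² × 0.06006 = 2.03 W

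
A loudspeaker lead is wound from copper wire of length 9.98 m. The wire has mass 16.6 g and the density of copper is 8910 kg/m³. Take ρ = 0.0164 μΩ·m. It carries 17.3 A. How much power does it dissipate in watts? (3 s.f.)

262 W

ρ = 0.0164 μΩ·m = 1.64×10^-8 Ω·m
A = m/(density·L) = 0.0166/(8910×9.98) = 1.8668e-07 m²
R = ρL/A = (1.64×10^-8)(9.98)/(1.8668e-07) = 0.8767 Ω
P = I²R = (17.3)² × 0.8767 = 262 W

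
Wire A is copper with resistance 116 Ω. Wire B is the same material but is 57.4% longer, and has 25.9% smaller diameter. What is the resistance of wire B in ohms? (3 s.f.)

333 Ω

R ∝ L/d², so R_B/R_A = (1 + 57.4/100) × (1 − 25.9/100)⁻²
= 1.574 × 1.821 = 2.867
R_B = 2.867 × 116 = 333 Ω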